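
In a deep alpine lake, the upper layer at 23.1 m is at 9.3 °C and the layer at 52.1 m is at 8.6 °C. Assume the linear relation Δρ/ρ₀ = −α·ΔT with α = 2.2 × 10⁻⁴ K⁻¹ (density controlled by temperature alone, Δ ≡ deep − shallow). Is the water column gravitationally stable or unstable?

stable

ΔT = 8.6 − 9.3 = -0.7 K, so Δρ/ρ₀ = −αΔT = 1.54 × 10⁻⁴.
Δρ/ρ₀ > 0, so Δρ > 0: deeper water is denser → statically stable.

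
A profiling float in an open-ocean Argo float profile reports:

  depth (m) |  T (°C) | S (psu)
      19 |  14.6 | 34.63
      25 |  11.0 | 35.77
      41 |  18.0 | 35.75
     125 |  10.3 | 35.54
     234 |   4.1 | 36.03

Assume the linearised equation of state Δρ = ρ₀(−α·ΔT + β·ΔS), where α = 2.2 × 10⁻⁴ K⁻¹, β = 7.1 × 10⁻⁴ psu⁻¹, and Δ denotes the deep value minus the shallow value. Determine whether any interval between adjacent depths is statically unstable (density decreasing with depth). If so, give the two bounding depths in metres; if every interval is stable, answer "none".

25–41 m

Evaluate Δρ/ρ₀ = −αΔT + βΔS across each adjacent pair:
  19–25 m: −αΔT+βΔS = −(2.2 × 10⁻⁴)(-3.6)+(7.1 × 10⁻⁴)(+1.14) = 1.6 × 10⁻³ → stable
  25–41 m: −αΔT+βΔS = −(2.2 × 10⁻⁴)(+7.0)+(7.1 × 10⁻⁴)(-0.02) = -1.6 × 10⁻³ → UNSTABLE
  41–125 m: −αΔT+βΔS = −(2.2 × 10⁻⁴)(-7.7)+(7.1 × 10⁻⁴)(-0.21) = 1.5 × 10⁻³ → stable
  125–234 m: −αΔT+βΔS = −(2.2 × 10⁻⁴)(-6.2)+(7.1 × 10⁻⁴)(+0.49) = 1.7 × 10⁻³ → stable
The 25–41 m interval has Δρ < 0: lighter water underlies denser water.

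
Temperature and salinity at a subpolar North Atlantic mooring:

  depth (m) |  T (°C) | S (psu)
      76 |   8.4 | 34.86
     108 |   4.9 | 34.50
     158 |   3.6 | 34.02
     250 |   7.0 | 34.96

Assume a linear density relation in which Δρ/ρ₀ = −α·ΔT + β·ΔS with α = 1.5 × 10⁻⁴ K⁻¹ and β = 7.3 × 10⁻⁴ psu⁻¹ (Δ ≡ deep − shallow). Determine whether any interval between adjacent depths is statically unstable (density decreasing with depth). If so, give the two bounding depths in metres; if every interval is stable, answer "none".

Evaluate Δρ/ρ₀ = −αΔT + βΔS across each adjacent pair:
  76–108 m: −αΔT+βΔS = −(1.5 × 10⁻⁴)(-3.5)+(7.3 × 10⁻⁴)(-0.36) = 2.6 × 10⁻⁴ → stable
  108–158 m: −αΔT+βΔS = −(1.5 × 10⁻⁴)(-1.3)+(7.3 × 10⁻⁴)(-0.48) = -1.6 × 10⁻⁴ → UNSTABLE
  158–250 m: −αΔT+βΔS = −(1.5 × 10⁻⁴)(+3.4)+(7.3 × 10⁻⁴)(+0.94) = 1.8 × 10⁻⁴ → stable
The 108–158 m interval has Δρ < 0: lighter water underlies denser water.

108–158 m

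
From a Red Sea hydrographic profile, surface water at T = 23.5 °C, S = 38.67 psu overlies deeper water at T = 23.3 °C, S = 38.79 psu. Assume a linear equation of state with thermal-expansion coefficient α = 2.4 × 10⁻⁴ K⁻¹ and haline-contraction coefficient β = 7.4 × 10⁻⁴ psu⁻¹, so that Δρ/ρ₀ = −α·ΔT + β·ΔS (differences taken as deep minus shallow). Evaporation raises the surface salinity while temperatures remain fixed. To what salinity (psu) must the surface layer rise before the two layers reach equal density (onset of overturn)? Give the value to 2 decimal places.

38.85 psu

Neutral buoyancy requires −α(T_deep − T_surf) + β(S_deep − S_surf′) = 0.
S_surf′ = S_deep − (α/β)·ΔT = 38.79 − (2.4 × 10⁻⁴/7.4 × 10⁻⁴)·(-0.2) = 38.8549 psu.
Increase required: 38.8549 − 38.67 = 0.1849 psu.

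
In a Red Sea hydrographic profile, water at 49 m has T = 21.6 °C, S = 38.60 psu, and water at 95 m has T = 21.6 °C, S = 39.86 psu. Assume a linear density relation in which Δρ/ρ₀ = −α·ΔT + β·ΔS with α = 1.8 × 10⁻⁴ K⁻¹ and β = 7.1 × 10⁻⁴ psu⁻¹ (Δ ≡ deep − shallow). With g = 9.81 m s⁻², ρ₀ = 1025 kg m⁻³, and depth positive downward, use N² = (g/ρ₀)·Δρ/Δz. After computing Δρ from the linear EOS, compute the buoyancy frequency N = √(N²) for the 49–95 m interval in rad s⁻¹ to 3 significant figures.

ΔT = +0.0 K, ΔS = +1.26 psu (deep − shallow).
Δρ/ρ₀ = −αΔT + βΔS = 0 + 8.946 × 10⁻⁴ = 8.946 × 10⁻⁴, so Δρ ≈ 0.9170 kg m⁻³.
N² = (g/ρ₀)·Δρ/Δz = g·(Δρ/ρ₀)/Δz = 9.81 × 8.946 × 10⁻⁴ / 46 = 1.9078 × 10⁻⁴ s⁻².
N = √(1.9078 × 10⁻⁴) = 0.013812 rad s⁻¹ ≈ 0.0138 rad s⁻¹.

0.0138 rad s⁻¹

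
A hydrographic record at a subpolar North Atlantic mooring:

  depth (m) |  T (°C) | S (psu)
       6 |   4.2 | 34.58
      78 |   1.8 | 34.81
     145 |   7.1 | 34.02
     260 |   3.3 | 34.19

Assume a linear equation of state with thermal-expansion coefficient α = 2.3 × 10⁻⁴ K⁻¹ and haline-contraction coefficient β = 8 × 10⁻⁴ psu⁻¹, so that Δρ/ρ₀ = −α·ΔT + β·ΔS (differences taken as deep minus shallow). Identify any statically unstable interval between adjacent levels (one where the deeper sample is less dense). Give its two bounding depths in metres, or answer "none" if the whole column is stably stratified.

Evaluate Δρ/ρ₀ = −αΔT + βΔS across each adjacent pair:
  6–78 m: −αΔT+βΔS = −(2.3 × 10⁻⁴)(-2.4)+(8 × 10⁻⁴)(+0.23) = 7.4 × 10⁻⁴ → stable
  78–145 m: −αΔT+βΔS = −(2.3 × 10⁻⁴)(+5.3)+(8 × 10⁻⁴)(-0.79) = -1.9 × 10⁻³ → UNSTABLE
  145–260 m: −αΔT+βΔS = −(2.3 × 10⁻⁴)(-3.8)+(8 × 10⁻⁴)(+0.17) = 1.0 × 10⁻³ → stable
The 78–145 m interval has Δρ < 0: lighter water underlies denser water.

78–145 m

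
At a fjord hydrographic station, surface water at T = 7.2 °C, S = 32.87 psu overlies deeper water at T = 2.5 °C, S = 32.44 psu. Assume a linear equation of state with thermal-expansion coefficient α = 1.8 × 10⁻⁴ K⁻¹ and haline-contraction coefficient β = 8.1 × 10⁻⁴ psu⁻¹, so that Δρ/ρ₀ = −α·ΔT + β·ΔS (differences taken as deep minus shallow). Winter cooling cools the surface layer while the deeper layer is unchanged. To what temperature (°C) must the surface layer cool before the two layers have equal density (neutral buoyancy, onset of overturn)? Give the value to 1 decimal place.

4.4 °C

Neutral buoyancy requires Δρ = 0, i.e. −α(T_deep − T_surf′) + β(S_deep − S_surf) = 0.
T_surf′ = T_deep − (β/α)·ΔS = 2.5 − (8.1 × 10⁻⁴/1.8 × 10⁻⁴)·(-0.43) = 4.435 °C.
Cooling required: 7.2 − (4.435) = 2.765 °C.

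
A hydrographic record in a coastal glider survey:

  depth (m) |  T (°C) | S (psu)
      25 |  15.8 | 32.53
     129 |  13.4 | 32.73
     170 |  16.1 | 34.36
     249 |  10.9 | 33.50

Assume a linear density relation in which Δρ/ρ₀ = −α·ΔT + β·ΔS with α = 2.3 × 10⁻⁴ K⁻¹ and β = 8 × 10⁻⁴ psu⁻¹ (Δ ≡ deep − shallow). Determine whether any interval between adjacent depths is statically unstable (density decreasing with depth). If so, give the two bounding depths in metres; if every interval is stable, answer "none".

Evaluate Δρ/ρ₀ = −αΔT + βΔS across each adjacent pair:
  25–129 m: −αΔT+βΔS = −(2.3 × 10⁻⁴)(-2.4)+(8 × 10⁻⁴)(+0.20) = 7.1 × 10⁻⁴ → stable
  129–170 m: −αΔT+βΔS = −(2.3 × 10⁻⁴)(+2.7)+(8 × 10⁻⁴)(+1.63) = 6.8 × 10⁻⁴ → stable
  170–249 m: −αΔT+βΔS = −(2.3 × 10⁻⁴)(-5.2)+(8 × 10⁻⁴)(-0.86) = 5.1 × 10⁻⁴ → stable
Every interval has Δρ > 0: the column is stably stratified throughout.

none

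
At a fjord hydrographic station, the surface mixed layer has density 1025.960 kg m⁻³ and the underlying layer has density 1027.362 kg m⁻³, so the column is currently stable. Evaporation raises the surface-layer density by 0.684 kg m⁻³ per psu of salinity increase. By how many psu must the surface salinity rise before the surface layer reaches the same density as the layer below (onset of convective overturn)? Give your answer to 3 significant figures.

Density deficit of the surface layer: 1027.362 − 1025.960 = 1.402 kg m⁻³.
Required change = 1.402 / 0.684 = 2.05 psu.

2.05 psu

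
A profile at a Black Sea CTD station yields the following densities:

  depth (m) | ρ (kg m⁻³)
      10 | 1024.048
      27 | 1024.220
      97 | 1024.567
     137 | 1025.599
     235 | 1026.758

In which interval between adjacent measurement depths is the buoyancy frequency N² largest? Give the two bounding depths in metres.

Compute the density gradient over each adjacent pair:
  10–27 m: Δρ/Δz = 0.172/17 = 0.010 kg m⁻⁴
  27–97 m: Δρ/Δz = 0.347/70 = 5.0 × 10⁻³ kg m⁻⁴
  97–137 m: Δρ/Δz = 1.032/40 = 0.026 kg m⁻⁴
  137–235 m: Δρ/Δz = 1.159/98 = 0.012 kg m⁻⁴
The largest gradient is in the 97–137 m interval — the pycnocline.

97–137 m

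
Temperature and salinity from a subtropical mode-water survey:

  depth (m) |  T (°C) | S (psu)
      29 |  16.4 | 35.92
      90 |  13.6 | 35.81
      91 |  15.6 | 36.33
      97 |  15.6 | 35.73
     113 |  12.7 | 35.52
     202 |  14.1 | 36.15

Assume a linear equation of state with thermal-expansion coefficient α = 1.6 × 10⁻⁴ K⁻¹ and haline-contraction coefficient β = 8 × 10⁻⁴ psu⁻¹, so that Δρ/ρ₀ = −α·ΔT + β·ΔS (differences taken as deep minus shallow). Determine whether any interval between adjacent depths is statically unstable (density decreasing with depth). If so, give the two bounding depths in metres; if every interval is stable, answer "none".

Evaluate Δρ/ρ₀ = −αΔT + βΔS across each adjacent pair:
  29–90 m: −αΔT+βΔS = −(1.6 × 10⁻⁴)(-2.8)+(8 × 10⁻⁴)(-0.11) = 3.6 × 10⁻⁴ → stable
  90–91 m: −αΔT+βΔS = −(1.6 × 10⁻⁴)(+2.0)+(8 × 10⁻⁴)(+0.52) = 9.6 × 10⁻⁵ → stable
  91–97 m: −αΔT+βΔS = −(1.6 × 10⁻⁴)(+0.0)+(8 × 10⁻⁴)(-0.60) = -4.8 × 10⁻⁴ → UNSTABLE
  97–113 m: −αΔT+βΔS = −(1.6 × 10⁻⁴)(-2.9)+(8 × 10⁻⁴)(-0.21) = 3.0 × 10⁻⁴ → stable
  113–202 m: −αΔT+βΔS = −(1.6 × 10⁻⁴)(+1.4)+(8 × 10⁻⁴)(+0.63) = 2.8 × 10⁻⁴ → stable
The 91–97 m interval has Δρ < 0: lighter water underlies denser water.

91–97 m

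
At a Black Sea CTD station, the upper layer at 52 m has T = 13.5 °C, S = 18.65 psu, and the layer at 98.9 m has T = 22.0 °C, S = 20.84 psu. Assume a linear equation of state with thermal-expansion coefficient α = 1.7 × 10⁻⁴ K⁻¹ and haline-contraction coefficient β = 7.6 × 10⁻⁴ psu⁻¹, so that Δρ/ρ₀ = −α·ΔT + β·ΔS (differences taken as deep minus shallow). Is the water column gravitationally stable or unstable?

ΔT = 22.0 − 13.5 = +8.5 K and ΔS = 20.84 − 18.65 = +2.19 psu (deep − shallow).
−αΔT = -1.445 × 10⁻³; βΔS = 1.6644 × 10⁻³; sum Δρ/ρ₀ = 2.194 × 10⁻⁴.
Δρ/ρ₀ > 0, so Δρ > 0: deeper water is denser → statically stable.

stable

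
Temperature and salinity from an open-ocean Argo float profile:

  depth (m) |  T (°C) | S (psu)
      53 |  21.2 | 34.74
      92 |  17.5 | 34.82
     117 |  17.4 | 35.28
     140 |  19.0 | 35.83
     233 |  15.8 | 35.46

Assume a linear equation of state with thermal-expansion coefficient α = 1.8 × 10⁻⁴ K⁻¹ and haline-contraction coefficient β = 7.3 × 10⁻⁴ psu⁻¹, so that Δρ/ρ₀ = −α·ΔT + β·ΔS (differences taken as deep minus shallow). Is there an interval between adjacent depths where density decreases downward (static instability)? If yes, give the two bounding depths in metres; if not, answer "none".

none

Evaluate Δρ/ρ₀ = −αΔT + βΔS across each adjacent pair:
  53–92 m: −αΔT+βΔS = −(1.8 × 10⁻⁴)(-3.7)+(7.3 × 10⁻⁴)(+0.08) = 7.2 × 10⁻⁴ → stable
  92–117 m: −αΔT+βΔS = −(1.8 × 10⁻⁴)(-0.1)+(7.3 × 10⁻⁴)(+0.46) = 3.5 × 10⁻⁴ → stable
  117–140 m: −αΔT+βΔS = −(1.8 × 10⁻⁴)(+1.6)+(7.3 × 10⁻⁴)(+0.55) = 1.1 × 10⁻⁴ → stable
  140–233 m: −αΔT+βΔS = −(1.8 × 10⁻⁴)(-3.2)+(7.3 × 10⁻⁴)(-0.37) = 3.1 × 10⁻⁴ → stable
Every interval has Δρ > 0: the column is stably stratified throughout.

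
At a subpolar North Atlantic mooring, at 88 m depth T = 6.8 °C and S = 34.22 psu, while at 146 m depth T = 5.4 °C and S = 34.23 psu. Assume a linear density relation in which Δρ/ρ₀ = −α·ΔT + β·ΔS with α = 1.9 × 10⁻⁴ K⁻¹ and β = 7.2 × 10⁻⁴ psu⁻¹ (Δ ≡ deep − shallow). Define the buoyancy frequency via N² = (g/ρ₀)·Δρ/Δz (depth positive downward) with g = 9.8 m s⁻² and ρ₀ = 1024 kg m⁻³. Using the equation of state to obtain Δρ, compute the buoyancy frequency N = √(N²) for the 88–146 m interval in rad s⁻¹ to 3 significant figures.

ΔT = -1.4 K, ΔS = +0.01 psu (deep − shallow).
Δρ/ρ₀ = −αΔT + βΔS = 2.66 × 10⁻⁴ + 7.20 × 10⁻⁶ = 2.732 × 10⁻⁴, so Δρ ≈ 0.2798 kg m⁻³.
N² = (g/ρ₀)·Δρ/Δz = g·(Δρ/ρ₀)/Δz = 9.8 × 2.732 × 10⁻⁴ / 58 = 4.6161 × 10⁻⁵ s⁻².
N = √(4.6161 × 10⁻⁵) = 6.7942 × 10⁻³ rad s⁻¹ ≈ 6.79 × 10⁻³ rad s⁻¹.

6.79 × 10⁻³ rad s⁻¹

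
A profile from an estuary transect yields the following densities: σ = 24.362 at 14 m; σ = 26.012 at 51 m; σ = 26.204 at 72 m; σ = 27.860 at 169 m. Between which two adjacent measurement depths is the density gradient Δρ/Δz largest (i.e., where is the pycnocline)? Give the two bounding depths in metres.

14–51 m

Compute the density gradient over each adjacent pair:
  14–51 m: Δρ/Δz = 1.650/37 = 0.045 kg m⁻⁴
  51–72 m: Δρ/Δz = 0.192/21 = 9.1 × 10⁻³ kg m⁻⁴
  72–169 m: Δρ/Δz = 1.656/97 = 0.017 kg m⁻⁴
The largest gradient is in the 14–51 m interval — the pycnocline.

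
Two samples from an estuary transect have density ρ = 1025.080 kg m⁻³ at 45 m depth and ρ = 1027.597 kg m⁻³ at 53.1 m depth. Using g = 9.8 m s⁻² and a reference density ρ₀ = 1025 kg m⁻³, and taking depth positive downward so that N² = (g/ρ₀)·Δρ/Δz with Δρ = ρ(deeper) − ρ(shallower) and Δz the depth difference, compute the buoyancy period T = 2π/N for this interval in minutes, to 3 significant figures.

Δρ = 1027.597 − 1025.080 = 2.517 kg m⁻³ over Δz = 53.1 − 45 = 8.1 m.
N² = (9.8/1025) × (2.517/8.1) = 2.9710 × 10⁻³ s⁻².
N = √(2.9710 × 10⁻³) = 0.054507 rad s⁻¹, so T = 2π/N = 115.27 s = 1.9212 min ≈ 1.92 min.

1.92 min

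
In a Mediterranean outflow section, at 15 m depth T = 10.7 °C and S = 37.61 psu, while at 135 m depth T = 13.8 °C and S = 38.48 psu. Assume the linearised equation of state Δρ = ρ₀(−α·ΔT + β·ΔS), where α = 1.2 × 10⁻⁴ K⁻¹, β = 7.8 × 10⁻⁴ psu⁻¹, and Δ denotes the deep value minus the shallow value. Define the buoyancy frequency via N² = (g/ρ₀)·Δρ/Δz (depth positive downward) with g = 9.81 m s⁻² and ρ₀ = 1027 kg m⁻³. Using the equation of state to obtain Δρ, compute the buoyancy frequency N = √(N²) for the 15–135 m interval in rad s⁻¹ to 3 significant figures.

ΔT = +3.1 K, ΔS = +0.87 psu (deep − shallow).
Δρ/ρ₀ = −αΔT + βΔS = -3.72 × 10⁻⁴ + 6.786 × 10⁻⁴ = 3.066 × 10⁻⁴, so Δρ ≈ 0.3149 kg m⁻³.
N² = (g/ρ₀)·Δρ/Δz = g·(Δρ/ρ₀)/Δz = 9.81 × 3.066 × 10⁻⁴ / 120 = 2.5065 × 10⁻⁵ s⁻².
N = √(2.5065 × 10⁻⁵) = 5.0065 × 10⁻³ rad s⁻¹ ≈ 5.01 × 10⁻³ rad s⁻¹.

5.01 × 10⁻³ rad s⁻¹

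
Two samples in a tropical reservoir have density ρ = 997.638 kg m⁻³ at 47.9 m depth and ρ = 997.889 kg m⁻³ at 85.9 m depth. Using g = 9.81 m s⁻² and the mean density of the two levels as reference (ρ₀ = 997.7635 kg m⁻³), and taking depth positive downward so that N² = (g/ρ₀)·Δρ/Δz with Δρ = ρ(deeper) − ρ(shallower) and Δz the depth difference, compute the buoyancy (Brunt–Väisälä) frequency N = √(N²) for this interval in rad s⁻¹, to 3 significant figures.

8.06 × 10⁻³ rad s⁻¹

Δρ = 997.889 − 997.638 = 0.251 kg m⁻³ over Δz = 85.9 − 47.9 = 38 m.
N² = (9.81/997.7635) × (0.251/38) = 6.4943 × 10⁻⁵ s⁻².
N = √(6.4943 × 10⁻⁵) = 8.0587 × 10⁻³ rad s⁻¹ ≈ 8.06 × 10⁻³ rad s⁻¹.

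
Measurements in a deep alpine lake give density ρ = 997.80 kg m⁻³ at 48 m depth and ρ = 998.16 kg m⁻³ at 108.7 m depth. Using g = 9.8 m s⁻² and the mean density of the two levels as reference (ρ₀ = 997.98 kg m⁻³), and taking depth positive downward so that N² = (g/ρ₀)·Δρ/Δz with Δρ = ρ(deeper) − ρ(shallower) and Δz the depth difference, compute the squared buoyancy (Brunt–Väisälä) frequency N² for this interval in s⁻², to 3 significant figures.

Δρ = 998.16 − 997.80 = 0.36 kg m⁻³ over Δz = 108.7 − 48 = 60.7 m.
N² = (9.8/997.98) × (0.36/60.7) = 5.8240 × 10⁻⁵ s⁻² ≈ 5.82 × 10⁻⁵ s⁻².

5.82 × 10⁻⁵ s⁻²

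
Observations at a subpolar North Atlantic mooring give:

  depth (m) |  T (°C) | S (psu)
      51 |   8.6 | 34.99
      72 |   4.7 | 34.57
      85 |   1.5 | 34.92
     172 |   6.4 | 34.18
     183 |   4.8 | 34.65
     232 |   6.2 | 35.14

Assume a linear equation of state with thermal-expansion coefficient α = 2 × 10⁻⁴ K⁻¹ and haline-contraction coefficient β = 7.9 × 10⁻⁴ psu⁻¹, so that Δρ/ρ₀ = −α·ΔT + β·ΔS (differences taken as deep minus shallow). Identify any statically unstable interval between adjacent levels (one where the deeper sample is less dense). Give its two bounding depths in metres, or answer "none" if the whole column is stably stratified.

85–172 m

Evaluate Δρ/ρ₀ = −αΔT + βΔS across each adjacent pair:
  51–72 m: −αΔT+βΔS = −(2 × 10⁻⁴)(-3.9)+(7.9 × 10⁻⁴)(-0.42) = 4.5 × 10⁻⁴ → stable
  72–85 m: −αΔT+βΔS = −(2 × 10⁻⁴)(-3.2)+(7.9 × 10⁻⁴)(+0.35) = 9.2 × 10⁻⁴ → stable
  85–172 m: −αΔT+βΔS = −(2 × 10⁻⁴)(+4.9)+(7.9 × 10⁻⁴)(-0.74) = -1.6 × 10⁻³ → UNSTABLE
  172–183 m: −αΔT+βΔS = −(2 × 10⁻⁴)(-1.6)+(7.9 × 10⁻⁴)(+0.47) = 6.9 × 10⁻⁴ → stable
  183–232 m: −αΔT+βΔS = −(2 × 10⁻⁴)(+1.4)+(7.9 × 10⁻⁴)(+0.49) = 1.1 × 10⁻⁴ → stable
The 85–172 m interval has Δρ < 0: lighter water underlies denser water.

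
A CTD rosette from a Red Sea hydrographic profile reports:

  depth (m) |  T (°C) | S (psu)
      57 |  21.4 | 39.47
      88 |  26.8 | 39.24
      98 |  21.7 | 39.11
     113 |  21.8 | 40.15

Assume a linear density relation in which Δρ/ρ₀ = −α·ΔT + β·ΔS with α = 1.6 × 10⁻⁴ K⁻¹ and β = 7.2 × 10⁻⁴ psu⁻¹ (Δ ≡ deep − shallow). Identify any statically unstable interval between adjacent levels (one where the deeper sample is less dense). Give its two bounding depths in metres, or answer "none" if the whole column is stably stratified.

57–88 m

Evaluate Δρ/ρ₀ = −αΔT + βΔS across each adjacent pair:
  57–88 m: −αΔT+βΔS = −(1.6 × 10⁻⁴)(+5.4)+(7.2 × 10⁻⁴)(-0.23) = -1.0 × 10⁻³ → UNSTABLE
  88–98 m: −αΔT+βΔS = −(1.6 × 10⁻⁴)(-5.1)+(7.2 × 10⁻⁴)(-0.13) = 7.2 × 10⁻⁴ → stable
  98–113 m: −αΔT+βΔS = −(1.6 × 10⁻⁴)(+0.1)+(7.2 × 10⁻⁴)(+1.04) = 7.3 × 10⁻⁴ → stable
The 57–88 m interval has Δρ < 0: lighter water underlies denser water.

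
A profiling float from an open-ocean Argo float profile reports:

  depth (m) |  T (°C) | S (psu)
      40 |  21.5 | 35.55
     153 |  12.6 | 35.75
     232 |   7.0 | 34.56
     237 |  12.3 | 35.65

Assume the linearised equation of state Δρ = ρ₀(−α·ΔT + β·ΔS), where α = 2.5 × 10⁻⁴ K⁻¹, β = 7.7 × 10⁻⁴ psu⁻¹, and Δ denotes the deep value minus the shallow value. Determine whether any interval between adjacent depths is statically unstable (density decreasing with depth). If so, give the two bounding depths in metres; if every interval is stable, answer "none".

232–237 m

Evaluate Δρ/ρ₀ = −αΔT + βΔS across each adjacent pair:
  40–153 m: −αΔT+βΔS = −(2.5 × 10⁻⁴)(-8.9)+(7.7 × 10⁻⁴)(+0.20) = 2.4 × 10⁻³ → stable
  153–232 m: −αΔT+βΔS = −(2.5 × 10⁻⁴)(-5.6)+(7.7 × 10⁻⁴)(-1.19) = 4.8 × 10⁻⁴ → stable
  232–237 m: −αΔT+βΔS = −(2.5 × 10⁻⁴)(+5.3)+(7.7 × 10⁻⁴)(+1.09) = -4.9 × 10⁻⁴ → UNSTABLE
The 232–237 m interval has Δρ < 0: lighter water underlies denser water.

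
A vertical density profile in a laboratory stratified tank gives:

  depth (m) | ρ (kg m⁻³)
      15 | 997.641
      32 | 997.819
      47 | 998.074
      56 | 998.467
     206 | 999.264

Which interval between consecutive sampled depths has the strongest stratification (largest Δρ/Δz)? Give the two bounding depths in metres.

Compute the density gradient over each adjacent pair:
  15–32 m: Δρ/Δz = 0.178/17 = 0.010 kg m⁻⁴
  32–47 m: Δρ/Δz = 0.255/15 = 0.017 kg m⁻⁴
  47–56 m: Δρ/Δz = 0.393/9 = 0.044 kg m⁻⁴
  56–206 m: Δρ/Δz = 0.797/150 = 5.3 × 10⁻³ kg m⁻⁴
The largest gradient is in the 47–56 m interval — the pycnocline.

47–56 m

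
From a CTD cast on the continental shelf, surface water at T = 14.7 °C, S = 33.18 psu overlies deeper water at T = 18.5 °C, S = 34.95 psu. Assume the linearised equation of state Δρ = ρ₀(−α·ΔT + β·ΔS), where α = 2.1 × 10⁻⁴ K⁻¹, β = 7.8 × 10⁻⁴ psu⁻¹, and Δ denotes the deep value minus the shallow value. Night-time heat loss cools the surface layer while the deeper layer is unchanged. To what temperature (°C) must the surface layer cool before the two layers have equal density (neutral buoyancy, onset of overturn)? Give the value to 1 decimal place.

11.9 °C

Neutral buoyancy requires Δρ = 0, i.e. −α(T_deep − T_surf′) + β(S_deep − S_surf) = 0.
T_surf′ = T_deep − (β/α)·ΔS = 18.5 − (7.8 × 10⁻⁴/2.1 × 10⁻⁴)·(+1.77) = 11.926 °C.
Cooling required: 14.7 − (11.926) = 2.774 °C.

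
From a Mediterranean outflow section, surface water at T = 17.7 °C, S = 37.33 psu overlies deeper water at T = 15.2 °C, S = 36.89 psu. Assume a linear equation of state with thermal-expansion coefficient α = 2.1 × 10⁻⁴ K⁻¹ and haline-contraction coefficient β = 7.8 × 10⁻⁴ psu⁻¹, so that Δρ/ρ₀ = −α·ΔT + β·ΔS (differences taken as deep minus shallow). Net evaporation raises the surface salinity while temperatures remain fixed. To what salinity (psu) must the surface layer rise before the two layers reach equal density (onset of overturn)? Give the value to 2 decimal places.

37.56 psu

Neutral buoyancy requires −α(T_deep − T_surf) + β(S_deep − S_surf′) = 0.
S_surf′ = S_deep − (α/β)·ΔT = 36.89 − (2.1 × 10⁻⁴/7.8 × 10⁻⁴)·(-2.5) = 37.5631 psu.
Increase required: 37.5631 − 37.33 = 0.2331 psu.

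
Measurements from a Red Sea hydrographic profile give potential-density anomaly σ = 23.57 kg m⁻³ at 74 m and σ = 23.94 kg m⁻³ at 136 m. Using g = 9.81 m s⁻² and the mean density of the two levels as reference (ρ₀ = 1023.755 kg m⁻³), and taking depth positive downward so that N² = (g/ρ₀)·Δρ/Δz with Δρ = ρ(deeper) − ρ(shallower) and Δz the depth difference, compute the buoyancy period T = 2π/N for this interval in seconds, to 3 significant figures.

831 s

Δρ = 1023.94 − 1023.57 = 0.37 kg m⁻³ over Δz = 136 − 74 = 62 m.
N² = (9.81/1023.755) × (0.37/62) = 5.7185 × 10⁻⁵ s⁻².
N = √(5.7185 × 10⁻⁵) = 7.5621 × 10⁻³ rad s⁻¹, so T = 2π/N = 830.88 s ≈ 831 s.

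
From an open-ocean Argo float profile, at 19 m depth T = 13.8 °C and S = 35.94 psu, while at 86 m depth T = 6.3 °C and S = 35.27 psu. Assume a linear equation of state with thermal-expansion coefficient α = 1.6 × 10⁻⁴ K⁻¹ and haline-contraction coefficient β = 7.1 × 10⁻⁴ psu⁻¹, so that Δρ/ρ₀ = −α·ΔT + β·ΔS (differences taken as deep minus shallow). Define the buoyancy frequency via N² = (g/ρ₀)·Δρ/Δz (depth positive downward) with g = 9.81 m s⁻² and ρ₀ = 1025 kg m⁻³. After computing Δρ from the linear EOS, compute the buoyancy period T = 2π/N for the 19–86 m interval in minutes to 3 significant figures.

10.2 min

ΔT = -7.5 K, ΔS = -0.67 psu (deep − shallow).
Δρ/ρ₀ = −αΔT + βΔS = 1.20 × 10⁻³ − 4.757 × 10⁻⁴ = 7.243 × 10⁻⁴, so Δρ ≈ 0.7424 kg m⁻³.
N² = (g/ρ₀)·Δρ/Δz = g·(Δρ/ρ₀)/Δz = 9.81 × 7.243 × 10⁻⁴ / 67 = 1.0605 × 10⁻⁴ s⁻².
N = √(1.0605 × 10⁻⁴) = 0.010298 rad s⁻¹ → T = 2π/N = 610.14 s = 10.169 min ≈ 10.2 min.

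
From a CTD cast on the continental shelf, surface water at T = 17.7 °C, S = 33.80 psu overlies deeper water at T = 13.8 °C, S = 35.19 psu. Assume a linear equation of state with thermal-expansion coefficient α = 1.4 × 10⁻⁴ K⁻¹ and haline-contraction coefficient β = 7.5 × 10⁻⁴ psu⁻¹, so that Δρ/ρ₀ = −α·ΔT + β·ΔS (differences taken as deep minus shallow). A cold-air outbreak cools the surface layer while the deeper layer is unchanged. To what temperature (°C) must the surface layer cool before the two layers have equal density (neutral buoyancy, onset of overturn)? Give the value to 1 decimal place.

Neutral buoyancy requires Δρ = 0, i.e. −α(T_deep − T_surf′) + β(S_deep − S_surf) = 0.
T_surf′ = T_deep − (β/α)·ΔS = 13.8 − (7.5 × 10⁻⁴/1.4 × 10⁻⁴)·(+1.39) = 6.354 °C.
Cooling required: 17.7 − (6.354) = 11.346 °C.

6.4 °C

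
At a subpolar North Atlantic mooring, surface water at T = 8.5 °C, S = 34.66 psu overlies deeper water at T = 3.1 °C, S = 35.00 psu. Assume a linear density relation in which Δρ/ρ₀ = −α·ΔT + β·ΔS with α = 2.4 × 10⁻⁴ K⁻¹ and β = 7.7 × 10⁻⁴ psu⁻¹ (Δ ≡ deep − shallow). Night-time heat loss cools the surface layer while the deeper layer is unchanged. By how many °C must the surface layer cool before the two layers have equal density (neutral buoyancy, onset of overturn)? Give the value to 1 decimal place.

6.5 °C

Neutral buoyancy requires Δρ = 0, i.e. −α(T_deep − T_surf′) + β(S_deep − S_surf) = 0.
T_surf′ = T_deep − (β/α)·ΔS = 3.1 − (7.7 × 10⁻⁴/2.4 × 10⁻⁴)·(+0.34) = 2.009 °C.
Cooling required: 8.5 − (2.009) = 6.491 °C.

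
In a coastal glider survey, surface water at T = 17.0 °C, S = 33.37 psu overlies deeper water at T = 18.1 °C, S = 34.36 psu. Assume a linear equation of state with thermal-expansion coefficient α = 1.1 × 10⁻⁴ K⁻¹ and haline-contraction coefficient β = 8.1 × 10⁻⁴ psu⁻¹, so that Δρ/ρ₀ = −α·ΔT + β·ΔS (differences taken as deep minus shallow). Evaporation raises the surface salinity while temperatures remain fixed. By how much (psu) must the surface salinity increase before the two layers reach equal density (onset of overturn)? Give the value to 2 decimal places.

Neutral buoyancy requires −α(T_deep − T_surf) + β(S_deep − S_surf′) = 0.
S_surf′ = S_deep − (α/β)·ΔT = 34.36 − (1.1 × 10⁻⁴/8.1 × 10⁻⁴)·(+1.1) = 34.2106 psu.
Increase required: 34.2106 − 33.37 = 0.8406 psu.

0.84 psu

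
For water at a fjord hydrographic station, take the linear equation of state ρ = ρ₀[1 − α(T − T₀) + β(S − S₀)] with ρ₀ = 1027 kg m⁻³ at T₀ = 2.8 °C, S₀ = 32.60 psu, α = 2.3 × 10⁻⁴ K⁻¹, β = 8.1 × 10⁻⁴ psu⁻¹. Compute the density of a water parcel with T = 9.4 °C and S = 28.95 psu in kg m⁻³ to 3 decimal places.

1022.405 kg m⁻³

T − T₀ = +6.6 K, S − S₀ = -3.65 psu.
Bracket = 1 − α·(+6.6) + β·(-3.65) = 1 + (-4.4745 × 10⁻³) = 0.9955255.
ρ = 1027 × 0.9955255 = 1022.405 kg m⁻³.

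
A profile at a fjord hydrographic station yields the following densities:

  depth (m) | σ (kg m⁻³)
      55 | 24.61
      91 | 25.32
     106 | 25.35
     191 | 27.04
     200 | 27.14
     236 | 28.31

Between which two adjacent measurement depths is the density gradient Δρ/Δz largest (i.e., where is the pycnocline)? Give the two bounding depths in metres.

Compute the density gradient over each adjacent pair:
  55–91 m: Δρ/Δz = 0.71/36 = 0.020 kg m⁻⁴
  91–106 m: Δρ/Δz = 0.03/15 = 2.0 × 10⁻³ kg m⁻⁴
  106–191 m: Δρ/Δz = 1.69/85 = 0.020 kg m⁻⁴
  191–200 m: Δρ/Δz = 0.10/9 = 0.011 kg m⁻⁴
  200–236 m: Δρ/Δz = 1.17/36 = 0.033 kg m⁻⁴
The largest gradient is in the 200–236 m interval — the pycnocline.

200–236 m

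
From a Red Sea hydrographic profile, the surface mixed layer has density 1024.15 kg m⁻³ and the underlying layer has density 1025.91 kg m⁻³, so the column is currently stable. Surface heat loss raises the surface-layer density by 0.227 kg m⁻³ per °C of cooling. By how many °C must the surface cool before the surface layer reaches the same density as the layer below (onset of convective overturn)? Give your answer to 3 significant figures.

Density deficit of the surface layer: 1025.91 − 1024.15 = 1.76 kg m⁻³.
Required change = 1.76 / 0.227 = 7.75 °C.

7.75 °C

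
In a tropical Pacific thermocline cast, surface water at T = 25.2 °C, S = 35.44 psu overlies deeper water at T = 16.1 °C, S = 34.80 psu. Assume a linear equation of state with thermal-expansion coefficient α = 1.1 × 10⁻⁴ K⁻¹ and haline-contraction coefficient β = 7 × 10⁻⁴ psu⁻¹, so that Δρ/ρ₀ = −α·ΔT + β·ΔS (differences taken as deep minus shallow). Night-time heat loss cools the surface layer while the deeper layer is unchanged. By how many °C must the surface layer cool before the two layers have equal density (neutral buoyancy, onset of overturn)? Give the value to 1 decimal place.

Neutral buoyancy requires Δρ = 0, i.e. −α(T_deep − T_surf′) + β(S_deep − S_surf) = 0.
T_surf′ = T_deep − (β/α)·ΔS = 16.1 − (7 × 10⁻⁴/1.1 × 10⁻⁴)·(-0.64) = 20.173 °C.
Cooling required: 25.2 − (20.173) = 5.027 °C.

5.0 °C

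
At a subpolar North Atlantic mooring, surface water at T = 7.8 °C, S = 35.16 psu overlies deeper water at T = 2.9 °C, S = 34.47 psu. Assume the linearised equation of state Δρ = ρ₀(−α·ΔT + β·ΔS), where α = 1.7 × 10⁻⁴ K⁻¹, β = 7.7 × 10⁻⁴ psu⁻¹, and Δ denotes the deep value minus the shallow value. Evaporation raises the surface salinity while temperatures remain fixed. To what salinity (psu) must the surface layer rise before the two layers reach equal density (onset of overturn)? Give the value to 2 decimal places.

Neutral buoyancy requires −α(T_deep − T_surf) + β(S_deep − S_surf′) = 0.
S_surf′ = S_deep − (α/β)·ΔT = 34.47 − (1.7 × 10⁻⁴/7.7 × 10⁻⁴)·(-4.9) = 35.5518 psu.
Increase required: 35.5518 − 35.16 = 0.3918 psu.

35.55 psu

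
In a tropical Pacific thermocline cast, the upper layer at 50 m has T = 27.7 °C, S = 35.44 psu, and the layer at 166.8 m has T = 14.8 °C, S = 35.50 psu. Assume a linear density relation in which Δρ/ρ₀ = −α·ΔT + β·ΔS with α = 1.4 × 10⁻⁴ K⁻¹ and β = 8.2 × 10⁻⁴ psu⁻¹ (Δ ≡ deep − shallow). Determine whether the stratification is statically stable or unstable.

ΔT = 14.8 − 27.7 = -12.9 K and ΔS = 35.50 − 35.44 = +0.06 psu (deep − shallow).
−αΔT = 1.806 × 10⁻³; βΔS = 4.92 × 10⁻⁵; sum Δρ/ρ₀ = 1.8552 × 10⁻³.
Δρ/ρ₀ > 0, so Δρ > 0: deeper water is denser → statically stable.

stable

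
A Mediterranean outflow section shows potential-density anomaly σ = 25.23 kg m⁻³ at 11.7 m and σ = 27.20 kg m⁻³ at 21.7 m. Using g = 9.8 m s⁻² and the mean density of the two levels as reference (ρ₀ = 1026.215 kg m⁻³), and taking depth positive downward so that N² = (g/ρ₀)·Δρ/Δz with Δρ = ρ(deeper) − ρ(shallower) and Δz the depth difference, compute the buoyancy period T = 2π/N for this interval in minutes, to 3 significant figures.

Δρ = 1027.20 − 1025.23 = 1.97 kg m⁻³ over Δz = 21.7 − 11.7 = 10 m.
N² = (9.8/1026.215) × (1.97/10) = 1.8813 × 10⁻³ s⁻².
N = √(1.8813 × 10⁻³) = 0.043374 rad s⁻¹, so T = 2π/N = 144.86 s = 2.4143 min ≈ 2.41 min.
A positive N² confirms static stability across the interval.

2.41 min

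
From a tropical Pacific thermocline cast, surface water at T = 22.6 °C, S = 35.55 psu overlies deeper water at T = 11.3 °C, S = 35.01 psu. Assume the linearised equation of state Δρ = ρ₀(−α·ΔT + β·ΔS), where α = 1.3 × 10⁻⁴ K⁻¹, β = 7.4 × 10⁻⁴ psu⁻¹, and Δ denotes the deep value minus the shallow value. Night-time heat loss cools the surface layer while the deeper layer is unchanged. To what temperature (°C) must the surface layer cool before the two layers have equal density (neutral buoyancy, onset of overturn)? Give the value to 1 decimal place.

Neutral buoyancy requires Δρ = 0, i.e. −α(T_deep − T_surf′) + β(S_deep − S_surf) = 0.
T_surf′ = T_deep − (β/α)·ΔS = 11.3 − (7.4 × 10⁻⁴/1.3 × 10⁻⁴)·(-0.54) = 14.374 °C.
Cooling required: 22.6 − (14.374) = 8.226 °C.

14.4 °C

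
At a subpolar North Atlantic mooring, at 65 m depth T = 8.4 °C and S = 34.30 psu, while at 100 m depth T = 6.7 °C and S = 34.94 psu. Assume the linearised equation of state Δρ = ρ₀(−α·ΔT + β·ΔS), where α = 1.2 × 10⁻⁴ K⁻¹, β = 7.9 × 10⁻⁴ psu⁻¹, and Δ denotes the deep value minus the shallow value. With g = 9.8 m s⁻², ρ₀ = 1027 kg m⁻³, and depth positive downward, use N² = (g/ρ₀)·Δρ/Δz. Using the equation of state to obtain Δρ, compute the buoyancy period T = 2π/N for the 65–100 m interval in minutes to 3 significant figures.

7.43 min

ΔT = -1.7 K, ΔS = +0.64 psu (deep − shallow).
Δρ/ρ₀ = −αΔT + βΔS = 2.04 × 10⁻⁴ + 5.056 × 10⁻⁴ = 7.096 × 10⁻⁴, so Δρ ≈ 0.7288 kg m⁻³.
N² = (g/ρ₀)·Δρ/Δz = g·(Δρ/ρ₀)/Δz = 9.8 × 7.096 × 10⁻⁴ / 35 = 1.9869 × 10⁻⁴ s⁻².
N = √(1.9869 × 10⁻⁴) = 0.014096 rad s⁻¹ → T = 2π/N = 445.74 s = 7.4290 min ≈ 7.43 min.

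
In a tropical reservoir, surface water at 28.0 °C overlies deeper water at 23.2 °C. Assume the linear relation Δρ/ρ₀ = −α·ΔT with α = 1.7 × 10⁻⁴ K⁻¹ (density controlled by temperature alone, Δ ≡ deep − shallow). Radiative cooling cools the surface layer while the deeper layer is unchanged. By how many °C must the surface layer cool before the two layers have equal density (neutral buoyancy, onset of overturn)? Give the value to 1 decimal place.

With temperature the only control, equal density requires T_surf′ = T_deep.
T_surf′ = 23.2 °C.
Cooling required: 28.0 − 23.2 = 4.8 °C.

4.8 °C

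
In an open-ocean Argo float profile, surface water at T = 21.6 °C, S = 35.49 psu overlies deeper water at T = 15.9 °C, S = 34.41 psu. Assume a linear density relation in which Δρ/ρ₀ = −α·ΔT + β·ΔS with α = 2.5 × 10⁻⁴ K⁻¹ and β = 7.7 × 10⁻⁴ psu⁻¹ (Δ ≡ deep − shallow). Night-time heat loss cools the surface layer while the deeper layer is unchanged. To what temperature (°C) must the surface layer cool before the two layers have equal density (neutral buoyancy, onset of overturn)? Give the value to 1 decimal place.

Neutral buoyancy requires Δρ = 0, i.e. −α(T_deep − T_surf′) + β(S_deep − S_surf) = 0.
T_surf′ = T_deep − (β/α)·ΔS = 15.9 − (7.7 × 10⁻⁴/2.5 × 10⁻⁴)·(-1.08) = 19.226 °C.
Cooling required: 21.6 − (19.226) = 2.374 °C.

19.2 °C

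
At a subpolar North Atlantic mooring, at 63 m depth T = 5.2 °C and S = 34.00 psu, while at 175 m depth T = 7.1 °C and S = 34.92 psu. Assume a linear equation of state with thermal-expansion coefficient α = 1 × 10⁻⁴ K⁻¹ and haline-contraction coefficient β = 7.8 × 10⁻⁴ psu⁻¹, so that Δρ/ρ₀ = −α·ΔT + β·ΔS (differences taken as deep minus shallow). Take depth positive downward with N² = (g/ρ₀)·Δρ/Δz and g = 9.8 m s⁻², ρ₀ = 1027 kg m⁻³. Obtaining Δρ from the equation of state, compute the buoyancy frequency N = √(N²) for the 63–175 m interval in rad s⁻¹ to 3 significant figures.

ΔT = +1.9 K, ΔS = +0.92 psu (deep − shallow).
Δρ/ρ₀ = −αΔT + βΔS = -1.90 × 10⁻⁴ + 7.176 × 10⁻⁴ = 5.276 × 10⁻⁴, so Δρ ≈ 0.5418 kg m⁻³.
N² = (g/ρ₀)·Δρ/Δz = g·(Δρ/ρ₀)/Δz = 9.8 × 5.276 × 10⁻⁴ / 112 = 4.6165 × 10⁻⁵ s⁻².
N = √(4.6165 × 10⁻⁵) = 6.7945 × 10⁻³ rad s⁻¹ ≈ 6.79 × 10⁻³ rad s⁻¹.

6.79 × 10⁻³ rad s⁻¹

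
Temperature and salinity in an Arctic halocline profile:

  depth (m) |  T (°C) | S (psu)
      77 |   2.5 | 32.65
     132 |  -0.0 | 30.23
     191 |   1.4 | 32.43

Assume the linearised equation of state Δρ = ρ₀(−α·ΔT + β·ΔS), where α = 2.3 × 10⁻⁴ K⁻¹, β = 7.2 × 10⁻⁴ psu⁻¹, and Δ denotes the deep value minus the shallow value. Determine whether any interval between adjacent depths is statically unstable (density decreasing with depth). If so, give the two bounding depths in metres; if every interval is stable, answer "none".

Evaluate Δρ/ρ₀ = −αΔT + βΔS across each adjacent pair:
  77–132 m: −αΔT+βΔS = −(2.3 × 10⁻⁴)(-2.5)+(7.2 × 10⁻⁴)(-2.42) = -1.2 × 10⁻³ → UNSTABLE
  132–191 m: −αΔT+βΔS = −(2.3 × 10⁻⁴)(+1.4)+(7.2 × 10⁻⁴)(+2.20) = 1.3 × 10⁻³ → stable
The 77–132 m interval has Δρ < 0: lighter water underlies denser water.

77–132 m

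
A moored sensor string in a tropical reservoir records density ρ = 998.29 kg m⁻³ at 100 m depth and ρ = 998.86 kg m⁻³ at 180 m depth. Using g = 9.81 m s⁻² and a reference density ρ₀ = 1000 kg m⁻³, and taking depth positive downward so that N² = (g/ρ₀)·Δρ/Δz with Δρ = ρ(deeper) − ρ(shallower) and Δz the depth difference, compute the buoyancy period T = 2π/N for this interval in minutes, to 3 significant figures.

Δρ = 998.86 − 998.29 = 0.57 kg m⁻³ over Δz = 180 − 100 = 80 m.
N² = (9.81/1000) × (0.57/80) = 6.9896 × 10⁻⁵ s⁻².
N = √(6.9896 × 10⁻⁵) = 8.3604 × 10⁻³ rad s⁻¹, so T = 2π/N = 751.54 s = 12.526 min ≈ 12.5 min.

12.5 min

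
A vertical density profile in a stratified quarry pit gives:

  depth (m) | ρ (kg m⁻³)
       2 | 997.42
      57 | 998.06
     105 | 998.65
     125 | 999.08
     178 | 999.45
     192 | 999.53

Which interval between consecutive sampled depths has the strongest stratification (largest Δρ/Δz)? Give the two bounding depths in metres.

105–125 m

Compute the density gradient over each adjacent pair:
  2–57 m: Δρ/Δz = 0.64/55 = 0.012 kg m⁻⁴
  57–105 m: Δρ/Δz = 0.59/48 = 0.012 kg m⁻⁴
  105–125 m: Δρ/Δz = 0.43/20 = 0.021 kg m⁻⁴
  125–178 m: Δρ/Δz = 0.37/53 = 7.0 × 10⁻³ kg m⁻⁴
  178–192 m: Δρ/Δz = 0.08/14 = 5.7 × 10⁻³ kg m⁻⁴
The largest gradient is in the 105–125 m interval — the pycnocline.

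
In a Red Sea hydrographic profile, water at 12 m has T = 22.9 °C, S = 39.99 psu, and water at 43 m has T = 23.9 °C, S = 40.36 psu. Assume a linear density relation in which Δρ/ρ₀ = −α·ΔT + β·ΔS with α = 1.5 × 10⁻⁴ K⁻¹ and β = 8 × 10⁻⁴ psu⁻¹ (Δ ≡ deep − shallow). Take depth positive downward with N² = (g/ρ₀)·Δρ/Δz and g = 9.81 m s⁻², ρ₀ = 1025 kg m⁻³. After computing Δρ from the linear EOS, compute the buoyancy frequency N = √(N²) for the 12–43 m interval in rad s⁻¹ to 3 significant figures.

ΔT = +1.0 K, ΔS = +0.37 psu (deep − shallow).
Δρ/ρ₀ = −αΔT + βΔS = -1.50 × 10⁻⁴ + 2.96 × 10⁻⁴ = 1.46 × 10⁻⁴, so Δρ ≈ 0.1497 kg m⁻³.
N² = (g/ρ₀)·Δρ/Δz = g·(Δρ/ρ₀)/Δz = 9.81 × 1.46 × 10⁻⁴ / 31 = 4.6202 × 10⁻⁵ s⁻².
N = √(4.6202 × 10⁻⁵) = 6.7972 × 10⁻³ rad s⁻¹ ≈ 6.80 × 10⁻³ rad s⁻¹.

6.80 × 10⁻³ rad s⁻¹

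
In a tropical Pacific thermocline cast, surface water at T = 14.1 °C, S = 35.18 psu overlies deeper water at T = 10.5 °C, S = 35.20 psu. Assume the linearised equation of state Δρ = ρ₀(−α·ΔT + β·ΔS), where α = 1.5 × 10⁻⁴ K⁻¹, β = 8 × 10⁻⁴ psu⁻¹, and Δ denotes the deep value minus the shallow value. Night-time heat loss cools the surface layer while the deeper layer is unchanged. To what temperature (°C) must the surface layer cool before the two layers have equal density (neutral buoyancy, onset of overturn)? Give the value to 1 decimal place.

Neutral buoyancy requires Δρ = 0, i.e. −α(T_deep − T_surf′) + β(S_deep − S_surf) = 0.
T_surf′ = T_deep − (β/α)·ΔS = 10.5 − (8 × 10⁻⁴/1.5 × 10⁻⁴)·(+0.02) = 10.393 °C.
Cooling required: 14.1 − (10.393) = 3.707 °C.

10.4 °C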